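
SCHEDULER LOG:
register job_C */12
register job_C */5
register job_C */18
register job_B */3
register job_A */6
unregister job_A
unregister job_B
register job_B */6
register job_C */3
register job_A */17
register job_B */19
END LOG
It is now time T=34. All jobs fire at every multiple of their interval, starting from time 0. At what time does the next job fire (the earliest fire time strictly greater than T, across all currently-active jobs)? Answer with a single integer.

Answer: 36

Derivation:
Op 1: register job_C */12 -> active={job_C:*/12}
Op 2: register job_C */5 -> active={job_C:*/5}
Op 3: register job_C */18 -> active={job_C:*/18}
Op 4: register job_B */3 -> active={job_B:*/3, job_C:*/18}
Op 5: register job_A */6 -> active={job_A:*/6, job_B:*/3, job_C:*/18}
Op 6: unregister job_A -> active={job_B:*/3, job_C:*/18}
Op 7: unregister job_B -> active={job_C:*/18}
Op 8: register job_B */6 -> active={job_B:*/6, job_C:*/18}
Op 9: register job_C */3 -> active={job_B:*/6, job_C:*/3}
Op 10: register job_A */17 -> active={job_A:*/17, job_B:*/6, job_C:*/3}
Op 11: register job_B */19 -> active={job_A:*/17, job_B:*/19, job_C:*/3}
  job_A: interval 17, next fire after T=34 is 51
  job_B: interval 19, next fire after T=34 is 38
  job_C: interval 3, next fire after T=34 is 36
Earliest fire time = 36 (job job_C)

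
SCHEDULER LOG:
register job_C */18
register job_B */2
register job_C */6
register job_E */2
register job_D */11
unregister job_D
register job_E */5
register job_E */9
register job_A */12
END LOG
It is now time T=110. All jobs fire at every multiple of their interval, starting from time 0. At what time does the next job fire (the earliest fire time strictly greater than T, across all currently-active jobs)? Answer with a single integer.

Answer: 112

Derivation:
Op 1: register job_C */18 -> active={job_C:*/18}
Op 2: register job_B */2 -> active={job_B:*/2, job_C:*/18}
Op 3: register job_C */6 -> active={job_B:*/2, job_C:*/6}
Op 4: register job_E */2 -> active={job_B:*/2, job_C:*/6, job_E:*/2}
Op 5: register job_D */11 -> active={job_B:*/2, job_C:*/6, job_D:*/11, job_E:*/2}
Op 6: unregister job_D -> active={job_B:*/2, job_C:*/6, job_E:*/2}
Op 7: register job_E */5 -> active={job_B:*/2, job_C:*/6, job_E:*/5}
Op 8: register job_E */9 -> active={job_B:*/2, job_C:*/6, job_E:*/9}
Op 9: register job_A */12 -> active={job_A:*/12, job_B:*/2, job_C:*/6, job_E:*/9}
  job_A: interval 12, next fire after T=110 is 120
  job_B: interval 2, next fire after T=110 is 112
  job_C: interval 6, next fire after T=110 is 114
  job_E: interval 9, next fire after T=110 is 117
Earliest fire time = 112 (job job_B)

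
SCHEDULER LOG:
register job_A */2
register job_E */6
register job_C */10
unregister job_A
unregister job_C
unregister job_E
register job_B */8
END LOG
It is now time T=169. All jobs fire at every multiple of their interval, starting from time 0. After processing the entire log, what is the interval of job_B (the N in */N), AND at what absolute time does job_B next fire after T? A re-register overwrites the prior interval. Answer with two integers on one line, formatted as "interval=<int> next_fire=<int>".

Answer: interval=8 next_fire=176

Derivation:
Op 1: register job_A */2 -> active={job_A:*/2}
Op 2: register job_E */6 -> active={job_A:*/2, job_E:*/6}
Op 3: register job_C */10 -> active={job_A:*/2, job_C:*/10, job_E:*/6}
Op 4: unregister job_A -> active={job_C:*/10, job_E:*/6}
Op 5: unregister job_C -> active={job_E:*/6}
Op 6: unregister job_E -> active={}
Op 7: register job_B */8 -> active={job_B:*/8}
Final interval of job_B = 8
Next fire of job_B after T=169: (169//8+1)*8 = 176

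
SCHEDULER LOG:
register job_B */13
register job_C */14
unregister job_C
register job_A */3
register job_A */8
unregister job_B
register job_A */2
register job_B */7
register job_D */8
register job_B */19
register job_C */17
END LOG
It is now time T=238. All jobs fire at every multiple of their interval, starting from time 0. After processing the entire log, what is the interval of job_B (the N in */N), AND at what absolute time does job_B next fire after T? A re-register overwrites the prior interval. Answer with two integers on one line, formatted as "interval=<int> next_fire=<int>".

Answer: interval=19 next_fire=247

Derivation:
Op 1: register job_B */13 -> active={job_B:*/13}
Op 2: register job_C */14 -> active={job_B:*/13, job_C:*/14}
Op 3: unregister job_C -> active={job_B:*/13}
Op 4: register job_A */3 -> active={job_A:*/3, job_B:*/13}
Op 5: register job_A */8 -> active={job_A:*/8, job_B:*/13}
Op 6: unregister job_B -> active={job_A:*/8}
Op 7: register job_A */2 -> active={job_A:*/2}
Op 8: register job_B */7 -> active={job_A:*/2, job_B:*/7}
Op 9: register job_D */8 -> active={job_A:*/2, job_B:*/7, job_D:*/8}
Op 10: register job_B */19 -> active={job_A:*/2, job_B:*/19, job_D:*/8}
Op 11: register job_C */17 -> active={job_A:*/2, job_B:*/19, job_C:*/17, job_D:*/8}
Final interval of job_B = 19
Next fire of job_B after T=238: (238//19+1)*19 = 247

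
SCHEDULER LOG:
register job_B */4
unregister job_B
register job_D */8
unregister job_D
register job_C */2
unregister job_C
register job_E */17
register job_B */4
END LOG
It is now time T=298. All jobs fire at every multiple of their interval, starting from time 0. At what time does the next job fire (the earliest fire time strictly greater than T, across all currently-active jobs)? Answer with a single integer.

Op 1: register job_B */4 -> active={job_B:*/4}
Op 2: unregister job_B -> active={}
Op 3: register job_D */8 -> active={job_D:*/8}
Op 4: unregister job_D -> active={}
Op 5: register job_C */2 -> active={job_C:*/2}
Op 6: unregister job_C -> active={}
Op 7: register job_E */17 -> active={job_E:*/17}
Op 8: register job_B */4 -> active={job_B:*/4, job_E:*/17}
  job_B: interval 4, next fire after T=298 is 300
  job_E: interval 17, next fire after T=298 is 306
Earliest fire time = 300 (job job_B)

Answer: 300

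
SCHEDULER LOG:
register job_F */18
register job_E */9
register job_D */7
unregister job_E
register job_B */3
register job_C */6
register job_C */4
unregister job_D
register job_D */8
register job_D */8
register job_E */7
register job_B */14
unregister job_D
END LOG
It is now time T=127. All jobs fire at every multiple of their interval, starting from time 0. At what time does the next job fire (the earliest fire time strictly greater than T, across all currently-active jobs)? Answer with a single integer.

Answer: 128

Derivation:
Op 1: register job_F */18 -> active={job_F:*/18}
Op 2: register job_E */9 -> active={job_E:*/9, job_F:*/18}
Op 3: register job_D */7 -> active={job_D:*/7, job_E:*/9, job_F:*/18}
Op 4: unregister job_E -> active={job_D:*/7, job_F:*/18}
Op 5: register job_B */3 -> active={job_B:*/3, job_D:*/7, job_F:*/18}
Op 6: register job_C */6 -> active={job_B:*/3, job_C:*/6, job_D:*/7, job_F:*/18}
Op 7: register job_C */4 -> active={job_B:*/3, job_C:*/4, job_D:*/7, job_F:*/18}
Op 8: unregister job_D -> active={job_B:*/3, job_C:*/4, job_F:*/18}
Op 9: register job_D */8 -> active={job_B:*/3, job_C:*/4, job_D:*/8, job_F:*/18}
Op 10: register job_D */8 -> active={job_B:*/3, job_C:*/4, job_D:*/8, job_F:*/18}
Op 11: register job_E */7 -> active={job_B:*/3, job_C:*/4, job_D:*/8, job_E:*/7, job_F:*/18}
Op 12: register job_B */14 -> active={job_B:*/14, job_C:*/4, job_D:*/8, job_E:*/7, job_F:*/18}
Op 13: unregister job_D -> active={job_B:*/14, job_C:*/4, job_E:*/7, job_F:*/18}
  job_B: interval 14, next fire after T=127 is 140
  job_C: interval 4, next fire after T=127 is 128
  job_E: interval 7, next fire after T=127 is 133
  job_F: interval 18, next fire after T=127 is 144
Earliest fire time = 128 (job job_C)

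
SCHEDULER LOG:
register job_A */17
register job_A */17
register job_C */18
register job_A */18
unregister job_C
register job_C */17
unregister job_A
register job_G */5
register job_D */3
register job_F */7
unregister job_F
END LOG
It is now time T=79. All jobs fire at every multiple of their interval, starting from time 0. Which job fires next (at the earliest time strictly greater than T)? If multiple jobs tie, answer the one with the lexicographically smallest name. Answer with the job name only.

Answer: job_G

Derivation:
Op 1: register job_A */17 -> active={job_A:*/17}
Op 2: register job_A */17 -> active={job_A:*/17}
Op 3: register job_C */18 -> active={job_A:*/17, job_C:*/18}
Op 4: register job_A */18 -> active={job_A:*/18, job_C:*/18}
Op 5: unregister job_C -> active={job_A:*/18}
Op 6: register job_C */17 -> active={job_A:*/18, job_C:*/17}
Op 7: unregister job_A -> active={job_C:*/17}
Op 8: register job_G */5 -> active={job_C:*/17, job_G:*/5}
Op 9: register job_D */3 -> active={job_C:*/17, job_D:*/3, job_G:*/5}
Op 10: register job_F */7 -> active={job_C:*/17, job_D:*/3, job_F:*/7, job_G:*/5}
Op 11: unregister job_F -> active={job_C:*/17, job_D:*/3, job_G:*/5}
  job_C: interval 17, next fire after T=79 is 85
  job_D: interval 3, next fire after T=79 is 81
  job_G: interval 5, next fire after T=79 is 80
Earliest = 80, winner (lex tiebreak) = job_G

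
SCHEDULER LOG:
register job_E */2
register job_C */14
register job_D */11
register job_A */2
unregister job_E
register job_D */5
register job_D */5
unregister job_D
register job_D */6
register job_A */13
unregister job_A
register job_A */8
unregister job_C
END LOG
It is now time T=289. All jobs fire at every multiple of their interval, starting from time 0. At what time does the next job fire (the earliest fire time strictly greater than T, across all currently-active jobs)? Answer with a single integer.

Answer: 294

Derivation:
Op 1: register job_E */2 -> active={job_E:*/2}
Op 2: register job_C */14 -> active={job_C:*/14, job_E:*/2}
Op 3: register job_D */11 -> active={job_C:*/14, job_D:*/11, job_E:*/2}
Op 4: register job_A */2 -> active={job_A:*/2, job_C:*/14, job_D:*/11, job_E:*/2}
Op 5: unregister job_E -> active={job_A:*/2, job_C:*/14, job_D:*/11}
Op 6: register job_D */5 -> active={job_A:*/2, job_C:*/14, job_D:*/5}
Op 7: register job_D */5 -> active={job_A:*/2, job_C:*/14, job_D:*/5}
Op 8: unregister job_D -> active={job_A:*/2, job_C:*/14}
Op 9: register job_D */6 -> active={job_A:*/2, job_C:*/14, job_D:*/6}
Op 10: register job_A */13 -> active={job_A:*/13, job_C:*/14, job_D:*/6}
Op 11: unregister job_A -> active={job_C:*/14, job_D:*/6}
Op 12: register job_A */8 -> active={job_A:*/8, job_C:*/14, job_D:*/6}
Op 13: unregister job_C -> active={job_A:*/8, job_D:*/6}
  job_A: interval 8, next fire after T=289 is 296
  job_D: interval 6, next fire after T=289 is 294
Earliest fire time = 294 (job job_D)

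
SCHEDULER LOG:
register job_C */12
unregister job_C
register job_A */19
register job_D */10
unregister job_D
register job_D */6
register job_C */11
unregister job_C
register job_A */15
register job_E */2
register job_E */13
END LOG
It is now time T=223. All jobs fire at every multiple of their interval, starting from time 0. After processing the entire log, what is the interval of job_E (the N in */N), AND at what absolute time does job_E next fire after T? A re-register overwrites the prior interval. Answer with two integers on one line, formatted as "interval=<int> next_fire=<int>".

Answer: interval=13 next_fire=234

Derivation:
Op 1: register job_C */12 -> active={job_C:*/12}
Op 2: unregister job_C -> active={}
Op 3: register job_A */19 -> active={job_A:*/19}
Op 4: register job_D */10 -> active={job_A:*/19, job_D:*/10}
Op 5: unregister job_D -> active={job_A:*/19}
Op 6: register job_D */6 -> active={job_A:*/19, job_D:*/6}
Op 7: register job_C */11 -> active={job_A:*/19, job_C:*/11, job_D:*/6}
Op 8: unregister job_C -> active={job_A:*/19, job_D:*/6}
Op 9: register job_A */15 -> active={job_A:*/15, job_D:*/6}
Op 10: register job_E */2 -> active={job_A:*/15, job_D:*/6, job_E:*/2}
Op 11: register job_E */13 -> active={job_A:*/15, job_D:*/6, job_E:*/13}
Final interval of job_E = 13
Next fire of job_E after T=223: (223//13+1)*13 = 234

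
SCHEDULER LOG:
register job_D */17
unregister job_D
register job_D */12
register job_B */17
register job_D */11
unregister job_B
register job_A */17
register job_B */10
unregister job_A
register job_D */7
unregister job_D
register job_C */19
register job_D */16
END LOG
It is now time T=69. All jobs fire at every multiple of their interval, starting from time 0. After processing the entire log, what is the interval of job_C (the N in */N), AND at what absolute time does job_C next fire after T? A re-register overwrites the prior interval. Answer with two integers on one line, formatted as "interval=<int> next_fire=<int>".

Op 1: register job_D */17 -> active={job_D:*/17}
Op 2: unregister job_D -> active={}
Op 3: register job_D */12 -> active={job_D:*/12}
Op 4: register job_B */17 -> active={job_B:*/17, job_D:*/12}
Op 5: register job_D */11 -> active={job_B:*/17, job_D:*/11}
Op 6: unregister job_B -> active={job_D:*/11}
Op 7: register job_A */17 -> active={job_A:*/17, job_D:*/11}
Op 8: register job_B */10 -> active={job_A:*/17, job_B:*/10, job_D:*/11}
Op 9: unregister job_A -> active={job_B:*/10, job_D:*/11}
Op 10: register job_D */7 -> active={job_B:*/10, job_D:*/7}
Op 11: unregister job_D -> active={job_B:*/10}
Op 12: register job_C */19 -> active={job_B:*/10, job_C:*/19}
Op 13: register job_D */16 -> active={job_B:*/10, job_C:*/19, job_D:*/16}
Final interval of job_C = 19
Next fire of job_C after T=69: (69//19+1)*19 = 76

Answer: interval=19 next_fire=76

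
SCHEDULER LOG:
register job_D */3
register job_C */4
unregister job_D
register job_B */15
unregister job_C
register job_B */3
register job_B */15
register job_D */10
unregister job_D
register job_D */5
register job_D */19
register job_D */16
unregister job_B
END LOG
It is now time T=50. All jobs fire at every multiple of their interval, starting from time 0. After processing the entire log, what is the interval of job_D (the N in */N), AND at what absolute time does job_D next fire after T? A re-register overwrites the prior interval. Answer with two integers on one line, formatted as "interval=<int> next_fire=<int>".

Answer: interval=16 next_fire=64

Derivation:
Op 1: register job_D */3 -> active={job_D:*/3}
Op 2: register job_C */4 -> active={job_C:*/4, job_D:*/3}
Op 3: unregister job_D -> active={job_C:*/4}
Op 4: register job_B */15 -> active={job_B:*/15, job_C:*/4}
Op 5: unregister job_C -> active={job_B:*/15}
Op 6: register job_B */3 -> active={job_B:*/3}
Op 7: register job_B */15 -> active={job_B:*/15}
Op 8: register job_D */10 -> active={job_B:*/15, job_D:*/10}
Op 9: unregister job_D -> active={job_B:*/15}
Op 10: register job_D */5 -> active={job_B:*/15, job_D:*/5}
Op 11: register job_D */19 -> active={job_B:*/15, job_D:*/19}
Op 12: register job_D */16 -> active={job_B:*/15, job_D:*/16}
Op 13: unregister job_B -> active={job_D:*/16}
Final interval of job_D = 16
Next fire of job_D after T=50: (50//16+1)*16 = 64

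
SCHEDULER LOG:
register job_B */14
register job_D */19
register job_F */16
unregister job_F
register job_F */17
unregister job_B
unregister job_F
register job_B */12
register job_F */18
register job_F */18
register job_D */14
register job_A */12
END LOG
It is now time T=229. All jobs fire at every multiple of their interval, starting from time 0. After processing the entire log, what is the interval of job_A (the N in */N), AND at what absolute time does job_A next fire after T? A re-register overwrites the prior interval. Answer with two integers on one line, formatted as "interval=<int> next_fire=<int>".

Op 1: register job_B */14 -> active={job_B:*/14}
Op 2: register job_D */19 -> active={job_B:*/14, job_D:*/19}
Op 3: register job_F */16 -> active={job_B:*/14, job_D:*/19, job_F:*/16}
Op 4: unregister job_F -> active={job_B:*/14, job_D:*/19}
Op 5: register job_F */17 -> active={job_B:*/14, job_D:*/19, job_F:*/17}
Op 6: unregister job_B -> active={job_D:*/19, job_F:*/17}
Op 7: unregister job_F -> active={job_D:*/19}
Op 8: register job_B */12 -> active={job_B:*/12, job_D:*/19}
Op 9: register job_F */18 -> active={job_B:*/12, job_D:*/19, job_F:*/18}
Op 10: register job_F */18 -> active={job_B:*/12, job_D:*/19, job_F:*/18}
Op 11: register job_D */14 -> active={job_B:*/12, job_D:*/14, job_F:*/18}
Op 12: register job_A */12 -> active={job_A:*/12, job_B:*/12, job_D:*/14, job_F:*/18}
Final interval of job_A = 12
Next fire of job_A after T=229: (229//12+1)*12 = 240

Answer: interval=12 next_fire=240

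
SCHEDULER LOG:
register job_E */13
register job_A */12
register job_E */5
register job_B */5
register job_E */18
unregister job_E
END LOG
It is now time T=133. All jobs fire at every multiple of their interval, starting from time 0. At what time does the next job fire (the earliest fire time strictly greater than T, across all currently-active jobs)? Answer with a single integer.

Op 1: register job_E */13 -> active={job_E:*/13}
Op 2: register job_A */12 -> active={job_A:*/12, job_E:*/13}
Op 3: register job_E */5 -> active={job_A:*/12, job_E:*/5}
Op 4: register job_B */5 -> active={job_A:*/12, job_B:*/5, job_E:*/5}
Op 5: register job_E */18 -> active={job_A:*/12, job_B:*/5, job_E:*/18}
Op 6: unregister job_E -> active={job_A:*/12, job_B:*/5}
  job_A: interval 12, next fire after T=133 is 144
  job_B: interval 5, next fire after T=133 is 135
Earliest fire time = 135 (job job_B)

Answer: 135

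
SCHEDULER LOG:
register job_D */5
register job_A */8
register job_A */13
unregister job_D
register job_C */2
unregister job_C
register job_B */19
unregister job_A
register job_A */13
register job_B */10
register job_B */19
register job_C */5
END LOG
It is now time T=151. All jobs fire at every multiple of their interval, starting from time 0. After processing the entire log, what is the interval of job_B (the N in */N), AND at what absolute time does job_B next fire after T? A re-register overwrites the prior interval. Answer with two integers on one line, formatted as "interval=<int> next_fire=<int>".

Answer: interval=19 next_fire=152

Derivation:
Op 1: register job_D */5 -> active={job_D:*/5}
Op 2: register job_A */8 -> active={job_A:*/8, job_D:*/5}
Op 3: register job_A */13 -> active={job_A:*/13, job_D:*/5}
Op 4: unregister job_D -> active={job_A:*/13}
Op 5: register job_C */2 -> active={job_A:*/13, job_C:*/2}
Op 6: unregister job_C -> active={job_A:*/13}
Op 7: register job_B */19 -> active={job_A:*/13, job_B:*/19}
Op 8: unregister job_A -> active={job_B:*/19}
Op 9: register job_A */13 -> active={job_A:*/13, job_B:*/19}
Op 10: register job_B */10 -> active={job_A:*/13, job_B:*/10}
Op 11: register job_B */19 -> active={job_A:*/13, job_B:*/19}
Op 12: register job_C */5 -> active={job_A:*/13, job_B:*/19, job_C:*/5}
Final interval of job_B = 19
Next fire of job_B after T=151: (151//19+1)*19 = 152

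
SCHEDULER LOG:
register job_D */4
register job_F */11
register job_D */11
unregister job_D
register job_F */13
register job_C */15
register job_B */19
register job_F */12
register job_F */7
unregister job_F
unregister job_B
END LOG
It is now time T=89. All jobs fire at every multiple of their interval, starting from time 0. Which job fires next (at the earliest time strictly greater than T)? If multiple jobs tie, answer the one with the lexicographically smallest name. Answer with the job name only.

Op 1: register job_D */4 -> active={job_D:*/4}
Op 2: register job_F */11 -> active={job_D:*/4, job_F:*/11}
Op 3: register job_D */11 -> active={job_D:*/11, job_F:*/11}
Op 4: unregister job_D -> active={job_F:*/11}
Op 5: register job_F */13 -> active={job_F:*/13}
Op 6: register job_C */15 -> active={job_C:*/15, job_F:*/13}
Op 7: register job_B */19 -> active={job_B:*/19, job_C:*/15, job_F:*/13}
Op 8: register job_F */12 -> active={job_B:*/19, job_C:*/15, job_F:*/12}
Op 9: register job_F */7 -> active={job_B:*/19, job_C:*/15, job_F:*/7}
Op 10: unregister job_F -> active={job_B:*/19, job_C:*/15}
Op 11: unregister job_B -> active={job_C:*/15}
  job_C: interval 15, next fire after T=89 is 90
Earliest = 90, winner (lex tiebreak) = job_C

Answer: job_C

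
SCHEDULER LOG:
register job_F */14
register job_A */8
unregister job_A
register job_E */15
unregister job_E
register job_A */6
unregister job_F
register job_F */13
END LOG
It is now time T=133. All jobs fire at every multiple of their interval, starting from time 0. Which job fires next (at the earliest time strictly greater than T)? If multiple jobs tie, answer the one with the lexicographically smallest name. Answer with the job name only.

Op 1: register job_F */14 -> active={job_F:*/14}
Op 2: register job_A */8 -> active={job_A:*/8, job_F:*/14}
Op 3: unregister job_A -> active={job_F:*/14}
Op 4: register job_E */15 -> active={job_E:*/15, job_F:*/14}
Op 5: unregister job_E -> active={job_F:*/14}
Op 6: register job_A */6 -> active={job_A:*/6, job_F:*/14}
Op 7: unregister job_F -> active={job_A:*/6}
Op 8: register job_F */13 -> active={job_A:*/6, job_F:*/13}
  job_A: interval 6, next fire after T=133 is 138
  job_F: interval 13, next fire after T=133 is 143
Earliest = 138, winner (lex tiebreak) = job_A

Answer: job_A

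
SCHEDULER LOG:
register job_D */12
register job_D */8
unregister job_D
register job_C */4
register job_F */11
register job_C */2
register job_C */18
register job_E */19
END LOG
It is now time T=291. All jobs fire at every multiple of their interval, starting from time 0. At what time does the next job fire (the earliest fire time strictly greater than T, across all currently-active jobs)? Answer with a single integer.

Op 1: register job_D */12 -> active={job_D:*/12}
Op 2: register job_D */8 -> active={job_D:*/8}
Op 3: unregister job_D -> active={}
Op 4: register job_C */4 -> active={job_C:*/4}
Op 5: register job_F */11 -> active={job_C:*/4, job_F:*/11}
Op 6: register job_C */2 -> active={job_C:*/2, job_F:*/11}
Op 7: register job_C */18 -> active={job_C:*/18, job_F:*/11}
Op 8: register job_E */19 -> active={job_C:*/18, job_E:*/19, job_F:*/11}
  job_C: interval 18, next fire after T=291 is 306
  job_E: interval 19, next fire after T=291 is 304
  job_F: interval 11, next fire after T=291 is 297
Earliest fire time = 297 (job job_F)

Answer: 297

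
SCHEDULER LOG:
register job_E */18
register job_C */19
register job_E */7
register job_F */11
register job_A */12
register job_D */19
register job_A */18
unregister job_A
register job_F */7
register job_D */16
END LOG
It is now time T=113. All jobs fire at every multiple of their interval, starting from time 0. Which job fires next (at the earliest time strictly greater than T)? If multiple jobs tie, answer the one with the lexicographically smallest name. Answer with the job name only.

Op 1: register job_E */18 -> active={job_E:*/18}
Op 2: register job_C */19 -> active={job_C:*/19, job_E:*/18}
Op 3: register job_E */7 -> active={job_C:*/19, job_E:*/7}
Op 4: register job_F */11 -> active={job_C:*/19, job_E:*/7, job_F:*/11}
Op 5: register job_A */12 -> active={job_A:*/12, job_C:*/19, job_E:*/7, job_F:*/11}
Op 6: register job_D */19 -> active={job_A:*/12, job_C:*/19, job_D:*/19, job_E:*/7, job_F:*/11}
Op 7: register job_A */18 -> active={job_A:*/18, job_C:*/19, job_D:*/19, job_E:*/7, job_F:*/11}
Op 8: unregister job_A -> active={job_C:*/19, job_D:*/19, job_E:*/7, job_F:*/11}
Op 9: register job_F */7 -> active={job_C:*/19, job_D:*/19, job_E:*/7, job_F:*/7}
Op 10: register job_D */16 -> active={job_C:*/19, job_D:*/16, job_E:*/7, job_F:*/7}
  job_C: interval 19, next fire after T=113 is 114
  job_D: interval 16, next fire after T=113 is 128
  job_E: interval 7, next fire after T=113 is 119
  job_F: interval 7, next fire after T=113 is 119
Earliest = 114, winner (lex tiebreak) = job_C

Answer: job_C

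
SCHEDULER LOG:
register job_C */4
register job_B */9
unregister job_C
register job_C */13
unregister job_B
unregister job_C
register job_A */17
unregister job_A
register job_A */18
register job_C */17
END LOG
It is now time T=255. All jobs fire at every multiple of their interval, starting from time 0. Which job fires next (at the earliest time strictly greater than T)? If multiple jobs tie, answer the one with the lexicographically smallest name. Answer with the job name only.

Op 1: register job_C */4 -> active={job_C:*/4}
Op 2: register job_B */9 -> active={job_B:*/9, job_C:*/4}
Op 3: unregister job_C -> active={job_B:*/9}
Op 4: register job_C */13 -> active={job_B:*/9, job_C:*/13}
Op 5: unregister job_B -> active={job_C:*/13}
Op 6: unregister job_C -> active={}
Op 7: register job_A */17 -> active={job_A:*/17}
Op 8: unregister job_A -> active={}
Op 9: register job_A */18 -> active={job_A:*/18}
Op 10: register job_C */17 -> active={job_A:*/18, job_C:*/17}
  job_A: interval 18, next fire after T=255 is 270
  job_C: interval 17, next fire after T=255 is 272
Earliest = 270, winner (lex tiebreak) = job_A

Answer: job_A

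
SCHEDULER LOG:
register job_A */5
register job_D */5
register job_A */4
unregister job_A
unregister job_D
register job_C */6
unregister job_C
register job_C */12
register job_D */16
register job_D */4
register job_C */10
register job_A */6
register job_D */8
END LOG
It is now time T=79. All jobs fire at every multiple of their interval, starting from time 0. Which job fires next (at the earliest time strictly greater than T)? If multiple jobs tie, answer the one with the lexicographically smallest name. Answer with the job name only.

Op 1: register job_A */5 -> active={job_A:*/5}
Op 2: register job_D */5 -> active={job_A:*/5, job_D:*/5}
Op 3: register job_A */4 -> active={job_A:*/4, job_D:*/5}
Op 4: unregister job_A -> active={job_D:*/5}
Op 5: unregister job_D -> active={}
Op 6: register job_C */6 -> active={job_C:*/6}
Op 7: unregister job_C -> active={}
Op 8: register job_C */12 -> active={job_C:*/12}
Op 9: register job_D */16 -> active={job_C:*/12, job_D:*/16}
Op 10: register job_D */4 -> active={job_C:*/12, job_D:*/4}
Op 11: register job_C */10 -> active={job_C:*/10, job_D:*/4}
Op 12: register job_A */6 -> active={job_A:*/6, job_C:*/10, job_D:*/4}
Op 13: register job_D */8 -> active={job_A:*/6, job_C:*/10, job_D:*/8}
  job_A: interval 6, next fire after T=79 is 84
  job_C: interval 10, next fire after T=79 is 80
  job_D: interval 8, next fire after T=79 is 80
Earliest = 80, winner (lex tiebreak) = job_C

Answer: job_C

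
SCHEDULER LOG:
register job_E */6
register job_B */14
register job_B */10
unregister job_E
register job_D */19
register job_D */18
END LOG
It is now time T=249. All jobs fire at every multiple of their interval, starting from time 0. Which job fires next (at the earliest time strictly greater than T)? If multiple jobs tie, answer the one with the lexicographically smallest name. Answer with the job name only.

Answer: job_B

Derivation:
Op 1: register job_E */6 -> active={job_E:*/6}
Op 2: register job_B */14 -> active={job_B:*/14, job_E:*/6}
Op 3: register job_B */10 -> active={job_B:*/10, job_E:*/6}
Op 4: unregister job_E -> active={job_B:*/10}
Op 5: register job_D */19 -> active={job_B:*/10, job_D:*/19}
Op 6: register job_D */18 -> active={job_B:*/10, job_D:*/18}
  job_B: interval 10, next fire after T=249 is 250
  job_D: interval 18, next fire after T=249 is 252
Earliest = 250, winner (lex tiebreak) = job_B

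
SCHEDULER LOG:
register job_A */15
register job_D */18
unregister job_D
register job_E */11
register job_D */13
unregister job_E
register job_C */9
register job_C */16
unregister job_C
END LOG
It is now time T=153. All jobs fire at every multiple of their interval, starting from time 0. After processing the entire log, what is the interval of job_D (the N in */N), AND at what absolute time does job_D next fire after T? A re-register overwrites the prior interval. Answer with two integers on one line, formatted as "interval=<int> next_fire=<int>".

Answer: interval=13 next_fire=156

Derivation:
Op 1: register job_A */15 -> active={job_A:*/15}
Op 2: register job_D */18 -> active={job_A:*/15, job_D:*/18}
Op 3: unregister job_D -> active={job_A:*/15}
Op 4: register job_E */11 -> active={job_A:*/15, job_E:*/11}
Op 5: register job_D */13 -> active={job_A:*/15, job_D:*/13, job_E:*/11}
Op 6: unregister job_E -> active={job_A:*/15, job_D:*/13}
Op 7: register job_C */9 -> active={job_A:*/15, job_C:*/9, job_D:*/13}
Op 8: register job_C */16 -> active={job_A:*/15, job_C:*/16, job_D:*/13}
Op 9: unregister job_C -> active={job_A:*/15, job_D:*/13}
Final interval of job_D = 13
Next fire of job_D after T=153: (153//13+1)*13 = 156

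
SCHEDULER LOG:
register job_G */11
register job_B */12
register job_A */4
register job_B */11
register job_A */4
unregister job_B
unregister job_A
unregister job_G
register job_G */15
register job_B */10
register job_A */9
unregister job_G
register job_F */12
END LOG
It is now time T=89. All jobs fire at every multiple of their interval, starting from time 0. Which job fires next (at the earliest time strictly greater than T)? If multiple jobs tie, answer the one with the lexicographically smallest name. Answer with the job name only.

Answer: job_A

Derivation:
Op 1: register job_G */11 -> active={job_G:*/11}
Op 2: register job_B */12 -> active={job_B:*/12, job_G:*/11}
Op 3: register job_A */4 -> active={job_A:*/4, job_B:*/12, job_G:*/11}
Op 4: register job_B */11 -> active={job_A:*/4, job_B:*/11, job_G:*/11}
Op 5: register job_A */4 -> active={job_A:*/4, job_B:*/11, job_G:*/11}
Op 6: unregister job_B -> active={job_A:*/4, job_G:*/11}
Op 7: unregister job_A -> active={job_G:*/11}
Op 8: unregister job_G -> active={}
Op 9: register job_G */15 -> active={job_G:*/15}
Op 10: register job_B */10 -> active={job_B:*/10, job_G:*/15}
Op 11: register job_A */9 -> active={job_A:*/9, job_B:*/10, job_G:*/15}
Op 12: unregister job_G -> active={job_A:*/9, job_B:*/10}
Op 13: register job_F */12 -> active={job_A:*/9, job_B:*/10, job_F:*/12}
  job_A: interval 9, next fire after T=89 is 90
  job_B: interval 10, next fire after T=89 is 90
  job_F: interval 12, next fire after T=89 is 96
Earliest = 90, winner (lex tiebreak) = job_A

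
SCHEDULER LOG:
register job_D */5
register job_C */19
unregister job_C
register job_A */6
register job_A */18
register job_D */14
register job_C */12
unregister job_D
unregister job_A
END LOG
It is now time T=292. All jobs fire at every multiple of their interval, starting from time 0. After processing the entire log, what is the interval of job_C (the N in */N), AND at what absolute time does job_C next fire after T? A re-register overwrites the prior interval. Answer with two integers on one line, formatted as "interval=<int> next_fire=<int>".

Answer: interval=12 next_fire=300

Derivation:
Op 1: register job_D */5 -> active={job_D:*/5}
Op 2: register job_C */19 -> active={job_C:*/19, job_D:*/5}
Op 3: unregister job_C -> active={job_D:*/5}
Op 4: register job_A */6 -> active={job_A:*/6, job_D:*/5}
Op 5: register job_A */18 -> active={job_A:*/18, job_D:*/5}
Op 6: register job_D */14 -> active={job_A:*/18, job_D:*/14}
Op 7: register job_C */12 -> active={job_A:*/18, job_C:*/12, job_D:*/14}
Op 8: unregister job_D -> active={job_A:*/18, job_C:*/12}
Op 9: unregister job_A -> active={job_C:*/12}
Final interval of job_C = 12
Next fire of job_C after T=292: (292//12+1)*12 = 300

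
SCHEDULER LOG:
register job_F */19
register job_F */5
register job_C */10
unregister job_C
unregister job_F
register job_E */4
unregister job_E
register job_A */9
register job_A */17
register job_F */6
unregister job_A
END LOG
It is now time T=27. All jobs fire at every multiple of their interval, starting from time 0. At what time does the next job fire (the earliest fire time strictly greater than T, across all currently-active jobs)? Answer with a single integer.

Answer: 30

Derivation:
Op 1: register job_F */19 -> active={job_F:*/19}
Op 2: register job_F */5 -> active={job_F:*/5}
Op 3: register job_C */10 -> active={job_C:*/10, job_F:*/5}
Op 4: unregister job_C -> active={job_F:*/5}
Op 5: unregister job_F -> active={}
Op 6: register job_E */4 -> active={job_E:*/4}
Op 7: unregister job_E -> active={}
Op 8: register job_A */9 -> active={job_A:*/9}
Op 9: register job_A */17 -> active={job_A:*/17}
Op 10: register job_F */6 -> active={job_A:*/17, job_F:*/6}
Op 11: unregister job_A -> active={job_F:*/6}
  job_F: interval 6, next fire after T=27 is 30
Earliest fire time = 30 (job job_F)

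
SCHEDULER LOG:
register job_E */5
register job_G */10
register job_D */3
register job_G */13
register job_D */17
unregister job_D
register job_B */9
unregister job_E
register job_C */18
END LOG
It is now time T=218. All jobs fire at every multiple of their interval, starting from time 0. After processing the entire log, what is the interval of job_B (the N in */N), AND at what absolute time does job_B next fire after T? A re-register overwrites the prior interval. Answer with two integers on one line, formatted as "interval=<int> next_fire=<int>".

Answer: interval=9 next_fire=225

Derivation:
Op 1: register job_E */5 -> active={job_E:*/5}
Op 2: register job_G */10 -> active={job_E:*/5, job_G:*/10}
Op 3: register job_D */3 -> active={job_D:*/3, job_E:*/5, job_G:*/10}
Op 4: register job_G */13 -> active={job_D:*/3, job_E:*/5, job_G:*/13}
Op 5: register job_D */17 -> active={job_D:*/17, job_E:*/5, job_G:*/13}
Op 6: unregister job_D -> active={job_E:*/5, job_G:*/13}
Op 7: register job_B */9 -> active={job_B:*/9, job_E:*/5, job_G:*/13}
Op 8: unregister job_E -> active={job_B:*/9, job_G:*/13}
Op 9: register job_C */18 -> active={job_B:*/9, job_C:*/18, job_G:*/13}
Final interval of job_B = 9
Next fire of job_B after T=218: (218//9+1)*9 = 225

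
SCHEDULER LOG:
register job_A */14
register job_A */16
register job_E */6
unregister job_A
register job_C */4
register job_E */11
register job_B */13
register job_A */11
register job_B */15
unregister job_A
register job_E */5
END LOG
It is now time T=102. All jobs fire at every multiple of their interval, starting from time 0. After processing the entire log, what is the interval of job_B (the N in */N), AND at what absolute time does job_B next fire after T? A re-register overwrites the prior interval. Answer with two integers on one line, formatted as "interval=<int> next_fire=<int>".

Op 1: register job_A */14 -> active={job_A:*/14}
Op 2: register job_A */16 -> active={job_A:*/16}
Op 3: register job_E */6 -> active={job_A:*/16, job_E:*/6}
Op 4: unregister job_A -> active={job_E:*/6}
Op 5: register job_C */4 -> active={job_C:*/4, job_E:*/6}
Op 6: register job_E */11 -> active={job_C:*/4, job_E:*/11}
Op 7: register job_B */13 -> active={job_B:*/13, job_C:*/4, job_E:*/11}
Op 8: register job_A */11 -> active={job_A:*/11, job_B:*/13, job_C:*/4, job_E:*/11}
Op 9: register job_B */15 -> active={job_A:*/11, job_B:*/15, job_C:*/4, job_E:*/11}
Op 10: unregister job_A -> active={job_B:*/15, job_C:*/4, job_E:*/11}
Op 11: register job_E */5 -> active={job_B:*/15, job_C:*/4, job_E:*/5}
Final interval of job_B = 15
Next fire of job_B after T=102: (102//15+1)*15 = 105

Answer: interval=15 next_fire=105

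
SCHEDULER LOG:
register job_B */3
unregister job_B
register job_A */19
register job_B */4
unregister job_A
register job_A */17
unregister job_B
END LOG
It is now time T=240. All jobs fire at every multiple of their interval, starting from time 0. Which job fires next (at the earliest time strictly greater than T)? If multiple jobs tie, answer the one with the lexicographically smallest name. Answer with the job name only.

Answer: job_A

Derivation:
Op 1: register job_B */3 -> active={job_B:*/3}
Op 2: unregister job_B -> active={}
Op 3: register job_A */19 -> active={job_A:*/19}
Op 4: register job_B */4 -> active={job_A:*/19, job_B:*/4}
Op 5: unregister job_A -> active={job_B:*/4}
Op 6: register job_A */17 -> active={job_A:*/17, job_B:*/4}
Op 7: unregister job_B -> active={job_A:*/17}
  job_A: interval 17, next fire after T=240 is 255
Earliest = 255, winner (lex tiebreak) = job_A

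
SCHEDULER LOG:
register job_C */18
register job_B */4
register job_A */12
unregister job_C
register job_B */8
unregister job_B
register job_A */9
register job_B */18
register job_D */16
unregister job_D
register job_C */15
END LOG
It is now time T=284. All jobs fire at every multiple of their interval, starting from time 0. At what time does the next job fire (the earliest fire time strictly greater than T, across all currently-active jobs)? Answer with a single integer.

Answer: 285

Derivation:
Op 1: register job_C */18 -> active={job_C:*/18}
Op 2: register job_B */4 -> active={job_B:*/4, job_C:*/18}
Op 3: register job_A */12 -> active={job_A:*/12, job_B:*/4, job_C:*/18}
Op 4: unregister job_C -> active={job_A:*/12, job_B:*/4}
Op 5: register job_B */8 -> active={job_A:*/12, job_B:*/8}
Op 6: unregister job_B -> active={job_A:*/12}
Op 7: register job_A */9 -> active={job_A:*/9}
Op 8: register job_B */18 -> active={job_A:*/9, job_B:*/18}
Op 9: register job_D */16 -> active={job_A:*/9, job_B:*/18, job_D:*/16}
Op 10: unregister job_D -> active={job_A:*/9, job_B:*/18}
Op 11: register job_C */15 -> active={job_A:*/9, job_B:*/18, job_C:*/15}
  job_A: interval 9, next fire after T=284 is 288
  job_B: interval 18, next fire after T=284 is 288
  job_C: interval 15, next fire after T=284 is 285
Earliest fire time = 285 (job job_C)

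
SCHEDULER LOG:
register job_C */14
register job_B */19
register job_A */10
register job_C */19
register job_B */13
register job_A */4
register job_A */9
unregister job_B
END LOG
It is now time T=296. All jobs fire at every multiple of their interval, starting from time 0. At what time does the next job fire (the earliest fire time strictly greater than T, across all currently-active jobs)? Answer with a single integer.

Answer: 297

Derivation:
Op 1: register job_C */14 -> active={job_C:*/14}
Op 2: register job_B */19 -> active={job_B:*/19, job_C:*/14}
Op 3: register job_A */10 -> active={job_A:*/10, job_B:*/19, job_C:*/14}
Op 4: register job_C */19 -> active={job_A:*/10, job_B:*/19, job_C:*/19}
Op 5: register job_B */13 -> active={job_A:*/10, job_B:*/13, job_C:*/19}
Op 6: register job_A */4 -> active={job_A:*/4, job_B:*/13, job_C:*/19}
Op 7: register job_A */9 -> active={job_A:*/9, job_B:*/13, job_C:*/19}
Op 8: unregister job_B -> active={job_A:*/9, job_C:*/19}
  job_A: interval 9, next fire after T=296 is 297
  job_C: interval 19, next fire after T=296 is 304
Earliest fire time = 297 (job job_A)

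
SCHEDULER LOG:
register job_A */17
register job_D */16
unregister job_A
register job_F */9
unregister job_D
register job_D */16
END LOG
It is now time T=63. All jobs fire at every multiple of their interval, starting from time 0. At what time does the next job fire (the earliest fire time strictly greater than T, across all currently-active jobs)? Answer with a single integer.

Answer: 64

Derivation:
Op 1: register job_A */17 -> active={job_A:*/17}
Op 2: register job_D */16 -> active={job_A:*/17, job_D:*/16}
Op 3: unregister job_A -> active={job_D:*/16}
Op 4: register job_F */9 -> active={job_D:*/16, job_F:*/9}
Op 5: unregister job_D -> active={job_F:*/9}
Op 6: register job_D */16 -> active={job_D:*/16, job_F:*/9}
  job_D: interval 16, next fire after T=63 is 64
  job_F: interval 9, next fire after T=63 is 72
Earliest fire time = 64 (job job_D)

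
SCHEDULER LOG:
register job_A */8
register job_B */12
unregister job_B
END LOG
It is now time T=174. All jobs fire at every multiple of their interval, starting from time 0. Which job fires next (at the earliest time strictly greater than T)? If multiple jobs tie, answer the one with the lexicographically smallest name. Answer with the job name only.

Answer: job_A

Derivation:
Op 1: register job_A */8 -> active={job_A:*/8}
Op 2: register job_B */12 -> active={job_A:*/8, job_B:*/12}
Op 3: unregister job_B -> active={job_A:*/8}
  job_A: interval 8, next fire after T=174 is 176
Earliest = 176, winner (lex tiebreak) = job_A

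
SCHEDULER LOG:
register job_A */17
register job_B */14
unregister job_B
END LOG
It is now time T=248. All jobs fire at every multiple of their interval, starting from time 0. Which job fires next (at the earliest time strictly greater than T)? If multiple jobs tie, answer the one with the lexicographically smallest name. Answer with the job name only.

Answer: job_A

Derivation:
Op 1: register job_A */17 -> active={job_A:*/17}
Op 2: register job_B */14 -> active={job_A:*/17, job_B:*/14}
Op 3: unregister job_B -> active={job_A:*/17}
  job_A: interval 17, next fire after T=248 is 255
Earliest = 255, winner (lex tiebreak) = job_A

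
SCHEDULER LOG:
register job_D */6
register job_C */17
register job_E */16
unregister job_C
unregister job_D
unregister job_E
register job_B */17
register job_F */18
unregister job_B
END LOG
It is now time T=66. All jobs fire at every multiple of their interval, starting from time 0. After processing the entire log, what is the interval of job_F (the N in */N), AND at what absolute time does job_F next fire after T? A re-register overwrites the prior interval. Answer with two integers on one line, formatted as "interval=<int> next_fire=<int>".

Op 1: register job_D */6 -> active={job_D:*/6}
Op 2: register job_C */17 -> active={job_C:*/17, job_D:*/6}
Op 3: register job_E */16 -> active={job_C:*/17, job_D:*/6, job_E:*/16}
Op 4: unregister job_C -> active={job_D:*/6, job_E:*/16}
Op 5: unregister job_D -> active={job_E:*/16}
Op 6: unregister job_E -> active={}
Op 7: register job_B */17 -> active={job_B:*/17}
Op 8: register job_F */18 -> active={job_B:*/17, job_F:*/18}
Op 9: unregister job_B -> active={job_F:*/18}
Final interval of job_F = 18
Next fire of job_F after T=66: (66//18+1)*18 = 72

Answer: interval=18 next_fire=72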